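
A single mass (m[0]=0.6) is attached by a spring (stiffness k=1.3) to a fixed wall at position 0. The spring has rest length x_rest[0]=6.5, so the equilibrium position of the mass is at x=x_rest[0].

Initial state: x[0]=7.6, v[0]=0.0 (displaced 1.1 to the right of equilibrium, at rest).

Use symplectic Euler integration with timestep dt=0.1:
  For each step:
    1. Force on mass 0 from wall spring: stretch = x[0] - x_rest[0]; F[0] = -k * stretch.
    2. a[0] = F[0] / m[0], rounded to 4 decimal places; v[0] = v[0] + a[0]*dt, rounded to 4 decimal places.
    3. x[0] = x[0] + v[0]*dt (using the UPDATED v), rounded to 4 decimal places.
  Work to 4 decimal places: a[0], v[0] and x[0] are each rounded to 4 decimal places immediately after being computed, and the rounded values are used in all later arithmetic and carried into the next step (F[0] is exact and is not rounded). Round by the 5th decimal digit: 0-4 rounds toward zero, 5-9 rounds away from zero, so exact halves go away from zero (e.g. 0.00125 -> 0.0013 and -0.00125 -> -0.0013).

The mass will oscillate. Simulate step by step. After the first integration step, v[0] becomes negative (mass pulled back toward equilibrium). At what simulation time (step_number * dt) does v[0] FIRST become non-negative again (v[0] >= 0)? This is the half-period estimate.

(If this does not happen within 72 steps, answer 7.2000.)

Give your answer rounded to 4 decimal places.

Step 0: x=[7.6000] v=[0.0000]
Step 1: x=[7.5762] v=[-0.2383]
Step 2: x=[7.5291] v=[-0.4715]
Step 3: x=[7.4597] v=[-0.6945]
Step 4: x=[7.3695] v=[-0.9024]
Step 5: x=[7.2604] v=[-1.0908]
Step 6: x=[7.1348] v=[-1.2556]
Step 7: x=[6.9955] v=[-1.3931]
Step 8: x=[6.8455] v=[-1.5005]
Step 9: x=[6.6880] v=[-1.5754]
Step 10: x=[6.5264] v=[-1.6161]
Step 11: x=[6.3642] v=[-1.6218]
Step 12: x=[6.2050] v=[-1.5924]
Step 13: x=[6.0522] v=[-1.5285]
Step 14: x=[5.9091] v=[-1.4315]
Step 15: x=[5.7788] v=[-1.3035]
Step 16: x=[5.6641] v=[-1.1472]
Step 17: x=[5.5675] v=[-0.9661]
Step 18: x=[5.4911] v=[-0.7641]
Step 19: x=[5.4366] v=[-0.5455]
Step 20: x=[5.4051] v=[-0.3151]
Step 21: x=[5.3973] v=[-0.0779]
Step 22: x=[5.4134] v=[0.1610]
First v>=0 after going negative at step 22, time=2.2000

Answer: 2.2000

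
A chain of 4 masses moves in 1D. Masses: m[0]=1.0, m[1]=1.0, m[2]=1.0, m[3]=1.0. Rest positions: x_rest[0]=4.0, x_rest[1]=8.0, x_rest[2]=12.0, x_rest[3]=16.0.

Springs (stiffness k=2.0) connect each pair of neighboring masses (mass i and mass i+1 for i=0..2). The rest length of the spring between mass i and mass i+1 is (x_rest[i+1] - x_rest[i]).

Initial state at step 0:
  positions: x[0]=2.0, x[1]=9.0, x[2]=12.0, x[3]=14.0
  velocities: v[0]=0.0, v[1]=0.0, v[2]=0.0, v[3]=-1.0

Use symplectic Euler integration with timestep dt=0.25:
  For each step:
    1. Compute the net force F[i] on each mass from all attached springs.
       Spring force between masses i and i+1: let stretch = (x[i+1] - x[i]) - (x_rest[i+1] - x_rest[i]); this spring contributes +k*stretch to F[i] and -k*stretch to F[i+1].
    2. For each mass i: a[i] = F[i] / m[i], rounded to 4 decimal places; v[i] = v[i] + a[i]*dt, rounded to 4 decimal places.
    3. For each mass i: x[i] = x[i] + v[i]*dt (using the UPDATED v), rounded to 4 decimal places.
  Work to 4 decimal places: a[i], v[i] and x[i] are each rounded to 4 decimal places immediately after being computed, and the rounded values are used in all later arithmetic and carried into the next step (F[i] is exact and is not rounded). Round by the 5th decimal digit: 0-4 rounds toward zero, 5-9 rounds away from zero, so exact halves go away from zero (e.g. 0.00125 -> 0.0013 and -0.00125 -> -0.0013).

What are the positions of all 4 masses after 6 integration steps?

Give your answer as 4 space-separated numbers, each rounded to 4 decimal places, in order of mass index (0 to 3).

Step 0: x=[2.0000 9.0000 12.0000 14.0000] v=[0.0000 0.0000 0.0000 -1.0000]
Step 1: x=[2.3750 8.5000 11.8750 14.0000] v=[1.5000 -2.0000 -0.5000 0.0000]
Step 2: x=[3.0156 7.6563 11.5938 14.2344] v=[2.5625 -3.3750 -1.1250 0.9375]
Step 3: x=[3.7363 6.7247 11.1504 14.6387] v=[2.8829 -3.7266 -1.7735 1.6172]
Step 4: x=[4.3306 5.9727 10.5899 15.1070] v=[2.3771 -3.0080 -2.2422 1.8731]
Step 5: x=[4.6302 5.5926 10.0168 15.5107] v=[1.1982 -1.5205 -2.2923 1.6146]
Step 6: x=[4.5501 5.6452 9.5774 15.7276] v=[-0.3206 0.2104 -1.7575 0.8677]

Answer: 4.5501 5.6452 9.5774 15.7276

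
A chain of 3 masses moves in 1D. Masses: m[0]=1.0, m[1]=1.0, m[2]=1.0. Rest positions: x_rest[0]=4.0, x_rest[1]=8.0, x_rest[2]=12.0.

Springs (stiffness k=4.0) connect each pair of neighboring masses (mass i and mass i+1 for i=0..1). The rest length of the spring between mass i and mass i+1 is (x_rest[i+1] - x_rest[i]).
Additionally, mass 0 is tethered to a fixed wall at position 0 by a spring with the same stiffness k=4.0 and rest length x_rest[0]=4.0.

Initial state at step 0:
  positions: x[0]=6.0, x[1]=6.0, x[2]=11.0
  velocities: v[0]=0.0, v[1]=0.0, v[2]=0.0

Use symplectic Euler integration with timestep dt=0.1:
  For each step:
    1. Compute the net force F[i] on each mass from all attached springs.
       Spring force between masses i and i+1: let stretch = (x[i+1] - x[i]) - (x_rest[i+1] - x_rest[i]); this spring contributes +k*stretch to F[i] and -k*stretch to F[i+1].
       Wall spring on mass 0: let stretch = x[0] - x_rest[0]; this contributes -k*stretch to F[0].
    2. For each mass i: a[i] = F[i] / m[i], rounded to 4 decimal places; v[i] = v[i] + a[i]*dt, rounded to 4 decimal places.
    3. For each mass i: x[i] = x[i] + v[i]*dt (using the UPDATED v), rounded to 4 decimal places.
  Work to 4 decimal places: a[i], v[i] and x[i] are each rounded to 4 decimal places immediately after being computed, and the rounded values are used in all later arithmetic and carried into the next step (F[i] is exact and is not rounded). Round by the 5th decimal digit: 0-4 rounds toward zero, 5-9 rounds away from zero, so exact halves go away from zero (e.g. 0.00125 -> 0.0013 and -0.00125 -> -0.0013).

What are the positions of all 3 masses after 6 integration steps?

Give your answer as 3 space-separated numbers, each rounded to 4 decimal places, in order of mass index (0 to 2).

Step 0: x=[6.0000 6.0000 11.0000] v=[0.0000 0.0000 0.0000]
Step 1: x=[5.7600 6.2000 10.9600] v=[-2.4000 2.0000 -0.4000]
Step 2: x=[5.3072 6.5728 10.8896] v=[-4.5280 3.7280 -0.7040]
Step 3: x=[4.6927 7.0677 10.8065] v=[-6.1446 4.9485 -0.8307]
Step 4: x=[3.9855 7.6171 10.7339] v=[-7.0717 5.4940 -0.7262]
Step 5: x=[3.2642 8.1459 10.6966] v=[-7.2133 5.2881 -0.3729]
Step 6: x=[2.6076 8.5815 10.7173] v=[-6.5663 4.3557 0.2068]

Answer: 2.6076 8.5815 10.7173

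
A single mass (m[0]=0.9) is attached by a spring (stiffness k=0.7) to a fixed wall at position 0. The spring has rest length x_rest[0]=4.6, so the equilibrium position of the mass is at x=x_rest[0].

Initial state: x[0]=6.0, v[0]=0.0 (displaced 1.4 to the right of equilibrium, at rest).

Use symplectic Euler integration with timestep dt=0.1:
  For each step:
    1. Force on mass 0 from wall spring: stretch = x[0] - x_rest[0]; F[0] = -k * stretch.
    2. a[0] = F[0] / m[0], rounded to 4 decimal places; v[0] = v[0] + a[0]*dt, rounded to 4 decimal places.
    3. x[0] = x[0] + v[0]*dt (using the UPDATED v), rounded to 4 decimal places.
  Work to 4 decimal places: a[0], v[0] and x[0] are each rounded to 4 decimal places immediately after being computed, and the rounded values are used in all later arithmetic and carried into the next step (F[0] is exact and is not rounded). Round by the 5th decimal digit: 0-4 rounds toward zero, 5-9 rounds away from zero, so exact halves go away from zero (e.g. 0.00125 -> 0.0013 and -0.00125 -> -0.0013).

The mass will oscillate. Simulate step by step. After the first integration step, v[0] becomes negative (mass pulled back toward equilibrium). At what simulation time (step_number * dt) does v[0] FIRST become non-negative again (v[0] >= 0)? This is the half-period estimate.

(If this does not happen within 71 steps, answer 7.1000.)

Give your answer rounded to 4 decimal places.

Step 0: x=[6.0000] v=[0.0000]
Step 1: x=[5.9891] v=[-0.1089]
Step 2: x=[5.9674] v=[-0.2169]
Step 3: x=[5.9351] v=[-0.3233]
Step 4: x=[5.8924] v=[-0.4271]
Step 5: x=[5.8396] v=[-0.5276]
Step 6: x=[5.7772] v=[-0.6240]
Step 7: x=[5.7056] v=[-0.7156]
Step 8: x=[5.6254] v=[-0.8016]
Step 9: x=[5.5373] v=[-0.8814]
Step 10: x=[5.4419] v=[-0.9543]
Step 11: x=[5.3399] v=[-1.0198]
Step 12: x=[5.2322] v=[-1.0774]
Step 13: x=[5.1195] v=[-1.1266]
Step 14: x=[5.0028] v=[-1.1670]
Step 15: x=[4.8830] v=[-1.1983]
Step 16: x=[4.7610] v=[-1.2203]
Step 17: x=[4.6377] v=[-1.2328]
Step 18: x=[4.5141] v=[-1.2357]
Step 19: x=[4.3912] v=[-1.2290]
Step 20: x=[4.2699] v=[-1.2128]
Step 21: x=[4.1512] v=[-1.1871]
Step 22: x=[4.0360] v=[-1.1522]
Step 23: x=[3.9252] v=[-1.1083]
Step 24: x=[3.8196] v=[-1.0558]
Step 25: x=[3.7201] v=[-0.9951]
Step 26: x=[3.6274] v=[-0.9267]
Step 27: x=[3.5423] v=[-0.8511]
Step 28: x=[3.4654] v=[-0.7688]
Step 29: x=[3.3973] v=[-0.6806]
Step 30: x=[3.3386] v=[-0.5871]
Step 31: x=[3.2897] v=[-0.4890]
Step 32: x=[3.2510] v=[-0.3871]
Step 33: x=[3.2228] v=[-0.2822]
Step 34: x=[3.2053] v=[-0.1751]
Step 35: x=[3.1986] v=[-0.0666]
Step 36: x=[3.2028] v=[0.0424]
First v>=0 after going negative at step 36, time=3.6000

Answer: 3.6000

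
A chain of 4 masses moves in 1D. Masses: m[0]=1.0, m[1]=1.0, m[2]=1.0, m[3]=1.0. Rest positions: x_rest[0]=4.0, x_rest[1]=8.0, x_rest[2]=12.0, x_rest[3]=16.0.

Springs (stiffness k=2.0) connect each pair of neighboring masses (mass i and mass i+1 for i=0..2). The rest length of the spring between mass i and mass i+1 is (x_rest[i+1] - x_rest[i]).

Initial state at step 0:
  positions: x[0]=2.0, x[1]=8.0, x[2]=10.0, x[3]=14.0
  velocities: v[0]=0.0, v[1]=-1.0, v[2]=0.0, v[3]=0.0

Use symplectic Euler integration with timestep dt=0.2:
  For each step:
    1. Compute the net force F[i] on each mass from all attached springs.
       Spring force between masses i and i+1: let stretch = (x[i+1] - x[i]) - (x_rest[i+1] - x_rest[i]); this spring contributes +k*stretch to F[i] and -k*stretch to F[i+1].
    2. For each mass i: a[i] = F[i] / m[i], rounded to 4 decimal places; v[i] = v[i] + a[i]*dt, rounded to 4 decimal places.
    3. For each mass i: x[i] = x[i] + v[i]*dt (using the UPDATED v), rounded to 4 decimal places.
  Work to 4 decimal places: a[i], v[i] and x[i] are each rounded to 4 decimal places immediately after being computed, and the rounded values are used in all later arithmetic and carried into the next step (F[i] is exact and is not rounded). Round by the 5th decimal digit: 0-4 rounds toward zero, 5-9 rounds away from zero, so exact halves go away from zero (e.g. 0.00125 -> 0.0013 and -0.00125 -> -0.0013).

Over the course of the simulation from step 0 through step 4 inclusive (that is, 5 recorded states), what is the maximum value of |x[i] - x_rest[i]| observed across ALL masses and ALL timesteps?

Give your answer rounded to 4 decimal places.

Step 0: x=[2.0000 8.0000 10.0000 14.0000] v=[0.0000 -1.0000 0.0000 0.0000]
Step 1: x=[2.1600 7.4800 10.1600 14.0000] v=[0.8000 -2.6000 0.8000 0.0000]
Step 2: x=[2.4256 6.7488 10.4128 14.0128] v=[1.3280 -3.6560 1.2640 0.0640]
Step 3: x=[2.7171 5.9649 10.6605 14.0576] v=[1.4573 -3.9197 1.2384 0.2240]
Step 4: x=[2.9484 5.2968 10.8043 14.1506] v=[1.1564 -3.3406 0.7190 0.4652]
Max displacement = 2.7032

Answer: 2.7032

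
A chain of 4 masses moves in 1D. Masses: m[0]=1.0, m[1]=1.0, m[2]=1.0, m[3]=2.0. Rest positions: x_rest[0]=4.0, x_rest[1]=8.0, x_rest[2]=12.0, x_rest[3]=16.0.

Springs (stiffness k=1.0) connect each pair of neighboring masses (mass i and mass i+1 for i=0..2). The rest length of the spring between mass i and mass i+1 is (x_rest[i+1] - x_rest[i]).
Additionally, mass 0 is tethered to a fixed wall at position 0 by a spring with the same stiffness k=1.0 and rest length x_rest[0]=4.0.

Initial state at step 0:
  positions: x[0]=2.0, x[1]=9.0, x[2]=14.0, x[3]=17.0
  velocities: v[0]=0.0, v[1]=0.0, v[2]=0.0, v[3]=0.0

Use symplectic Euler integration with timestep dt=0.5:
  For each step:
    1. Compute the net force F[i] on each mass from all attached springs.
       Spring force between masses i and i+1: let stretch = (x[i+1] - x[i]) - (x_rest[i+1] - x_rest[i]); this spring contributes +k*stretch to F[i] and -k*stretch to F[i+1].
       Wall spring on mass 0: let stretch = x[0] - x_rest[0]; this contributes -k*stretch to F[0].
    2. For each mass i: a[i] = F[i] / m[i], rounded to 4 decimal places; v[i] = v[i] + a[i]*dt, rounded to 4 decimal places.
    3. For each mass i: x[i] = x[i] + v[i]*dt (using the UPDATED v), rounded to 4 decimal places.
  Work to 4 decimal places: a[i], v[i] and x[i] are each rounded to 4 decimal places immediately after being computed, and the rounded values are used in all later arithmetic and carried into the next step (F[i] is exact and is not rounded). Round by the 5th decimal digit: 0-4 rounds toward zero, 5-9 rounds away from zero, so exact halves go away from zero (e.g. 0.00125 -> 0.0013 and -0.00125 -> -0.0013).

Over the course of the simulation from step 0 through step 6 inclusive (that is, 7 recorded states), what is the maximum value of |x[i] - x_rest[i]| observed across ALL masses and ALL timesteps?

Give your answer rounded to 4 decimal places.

Step 0: x=[2.0000 9.0000 14.0000 17.0000] v=[0.0000 0.0000 0.0000 0.0000]
Step 1: x=[3.2500 8.5000 13.5000 17.1250] v=[2.5000 -1.0000 -1.0000 0.2500]
Step 2: x=[5.0000 7.9375 12.6563 17.2969] v=[3.5000 -1.1250 -1.6875 0.3438]
Step 3: x=[6.2344 7.8203 11.7930 17.3888] v=[2.4688 -0.2344 -1.7266 0.1837]
Step 4: x=[6.3067 8.2998 11.3355 17.2812] v=[0.1446 0.9590 -0.9151 -0.2153]
Step 5: x=[5.3006 9.0400 11.6055 16.9303] v=[-2.0122 1.4803 0.5399 -0.7018]
Step 6: x=[3.9042 9.4867 12.5653 16.4138] v=[-2.7928 0.8934 1.9196 -1.0330]
Max displacement = 2.3067

Answer: 2.3067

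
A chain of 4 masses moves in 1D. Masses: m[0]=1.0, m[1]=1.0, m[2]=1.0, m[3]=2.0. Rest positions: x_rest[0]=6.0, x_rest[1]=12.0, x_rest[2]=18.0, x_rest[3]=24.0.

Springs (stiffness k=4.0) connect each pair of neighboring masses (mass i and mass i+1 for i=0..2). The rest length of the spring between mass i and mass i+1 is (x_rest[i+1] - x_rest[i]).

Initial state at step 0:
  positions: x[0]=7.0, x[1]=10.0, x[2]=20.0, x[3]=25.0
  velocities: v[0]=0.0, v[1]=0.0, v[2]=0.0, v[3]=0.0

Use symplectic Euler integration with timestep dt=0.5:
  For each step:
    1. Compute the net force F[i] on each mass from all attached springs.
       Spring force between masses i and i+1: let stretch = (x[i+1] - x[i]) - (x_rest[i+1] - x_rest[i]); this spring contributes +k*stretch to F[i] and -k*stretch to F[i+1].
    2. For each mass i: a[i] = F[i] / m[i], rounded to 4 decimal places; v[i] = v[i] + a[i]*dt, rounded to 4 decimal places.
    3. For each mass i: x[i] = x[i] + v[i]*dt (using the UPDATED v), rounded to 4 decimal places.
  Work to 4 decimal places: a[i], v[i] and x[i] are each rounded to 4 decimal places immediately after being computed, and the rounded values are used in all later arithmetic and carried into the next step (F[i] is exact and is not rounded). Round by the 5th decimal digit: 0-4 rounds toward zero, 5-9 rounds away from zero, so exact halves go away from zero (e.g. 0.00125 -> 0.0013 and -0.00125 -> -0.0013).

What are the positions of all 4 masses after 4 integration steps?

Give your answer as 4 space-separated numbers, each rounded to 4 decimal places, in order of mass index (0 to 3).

Answer: 6.5000 15.7500 15.3750 24.6875

Derivation:
Step 0: x=[7.0000 10.0000 20.0000 25.0000] v=[0.0000 0.0000 0.0000 0.0000]
Step 1: x=[4.0000 17.0000 15.0000 25.5000] v=[-6.0000 14.0000 -10.0000 1.0000]
Step 2: x=[8.0000 9.0000 22.5000 23.7500] v=[8.0000 -16.0000 15.0000 -3.5000]
Step 3: x=[7.0000 13.5000 17.7500 24.3750] v=[-2.0000 9.0000 -9.5000 1.2500]
Step 4: x=[6.5000 15.7500 15.3750 24.6875] v=[-1.0000 4.5000 -4.7500 0.6250]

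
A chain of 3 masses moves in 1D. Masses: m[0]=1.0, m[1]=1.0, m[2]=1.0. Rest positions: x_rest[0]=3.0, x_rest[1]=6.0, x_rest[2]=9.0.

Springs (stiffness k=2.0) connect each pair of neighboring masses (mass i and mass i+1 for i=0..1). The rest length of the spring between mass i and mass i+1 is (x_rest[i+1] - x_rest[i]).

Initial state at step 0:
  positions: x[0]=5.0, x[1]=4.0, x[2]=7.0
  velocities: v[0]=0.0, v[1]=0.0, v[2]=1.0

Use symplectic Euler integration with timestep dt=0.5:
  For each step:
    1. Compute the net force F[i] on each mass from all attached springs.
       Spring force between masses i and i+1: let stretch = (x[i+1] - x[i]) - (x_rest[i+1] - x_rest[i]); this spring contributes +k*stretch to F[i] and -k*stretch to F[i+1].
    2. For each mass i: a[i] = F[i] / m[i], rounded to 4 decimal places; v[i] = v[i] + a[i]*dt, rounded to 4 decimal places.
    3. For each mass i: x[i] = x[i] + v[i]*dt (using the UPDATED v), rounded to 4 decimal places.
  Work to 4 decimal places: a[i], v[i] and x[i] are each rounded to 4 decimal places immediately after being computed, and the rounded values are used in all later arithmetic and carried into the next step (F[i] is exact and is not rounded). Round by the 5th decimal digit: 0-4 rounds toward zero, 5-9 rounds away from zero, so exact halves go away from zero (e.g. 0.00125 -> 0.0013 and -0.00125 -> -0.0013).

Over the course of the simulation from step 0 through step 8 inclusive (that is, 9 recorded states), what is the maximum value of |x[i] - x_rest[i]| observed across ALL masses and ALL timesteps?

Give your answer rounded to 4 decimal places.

Step 0: x=[5.0000 4.0000 7.0000] v=[0.0000 0.0000 1.0000]
Step 1: x=[3.0000 6.0000 7.5000] v=[-4.0000 4.0000 1.0000]
Step 2: x=[1.0000 7.2500 8.7500] v=[-4.0000 2.5000 2.5000]
Step 3: x=[0.6250 6.1250 10.7500] v=[-0.7500 -2.2500 4.0000]
Step 4: x=[1.5000 4.5625 11.9375] v=[1.7500 -3.1250 2.3750]
Step 5: x=[2.4063 5.1563 10.9375] v=[1.8125 1.1875 -2.0000]
Step 6: x=[3.1876 7.2657 8.5469] v=[1.5625 4.2187 -4.7812]
Step 7: x=[4.5079 7.9766 7.0157] v=[2.6406 1.4218 -3.0624]
Step 8: x=[6.0626 6.4727 7.4650] v=[3.1093 -3.0078 0.8985]
Max displacement = 3.0626

Answer: 3.0626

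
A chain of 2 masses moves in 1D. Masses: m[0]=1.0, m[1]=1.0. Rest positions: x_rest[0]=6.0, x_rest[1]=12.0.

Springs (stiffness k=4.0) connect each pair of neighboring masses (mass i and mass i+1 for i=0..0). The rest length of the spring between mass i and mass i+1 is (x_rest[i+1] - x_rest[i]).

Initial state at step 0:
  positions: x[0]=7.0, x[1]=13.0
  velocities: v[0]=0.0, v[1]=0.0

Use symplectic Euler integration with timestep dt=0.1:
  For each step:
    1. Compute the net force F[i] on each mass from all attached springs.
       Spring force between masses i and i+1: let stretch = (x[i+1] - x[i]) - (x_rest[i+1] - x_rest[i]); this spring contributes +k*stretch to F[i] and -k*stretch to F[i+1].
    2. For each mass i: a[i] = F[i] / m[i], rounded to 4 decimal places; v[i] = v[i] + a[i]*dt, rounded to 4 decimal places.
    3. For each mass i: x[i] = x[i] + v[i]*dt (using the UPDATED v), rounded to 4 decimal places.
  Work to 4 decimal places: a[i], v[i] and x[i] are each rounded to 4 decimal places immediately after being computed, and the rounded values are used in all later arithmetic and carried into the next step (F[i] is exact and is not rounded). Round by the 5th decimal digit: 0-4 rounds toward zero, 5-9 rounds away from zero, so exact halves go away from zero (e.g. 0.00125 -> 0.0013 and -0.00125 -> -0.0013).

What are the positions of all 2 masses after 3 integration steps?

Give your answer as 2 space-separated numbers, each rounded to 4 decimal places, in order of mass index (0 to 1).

Answer: 7.0000 13.0000

Derivation:
Step 0: x=[7.0000 13.0000] v=[0.0000 0.0000]
Step 1: x=[7.0000 13.0000] v=[0.0000 0.0000]
Step 2: x=[7.0000 13.0000] v=[0.0000 0.0000]
Step 3: x=[7.0000 13.0000] v=[0.0000 0.0000]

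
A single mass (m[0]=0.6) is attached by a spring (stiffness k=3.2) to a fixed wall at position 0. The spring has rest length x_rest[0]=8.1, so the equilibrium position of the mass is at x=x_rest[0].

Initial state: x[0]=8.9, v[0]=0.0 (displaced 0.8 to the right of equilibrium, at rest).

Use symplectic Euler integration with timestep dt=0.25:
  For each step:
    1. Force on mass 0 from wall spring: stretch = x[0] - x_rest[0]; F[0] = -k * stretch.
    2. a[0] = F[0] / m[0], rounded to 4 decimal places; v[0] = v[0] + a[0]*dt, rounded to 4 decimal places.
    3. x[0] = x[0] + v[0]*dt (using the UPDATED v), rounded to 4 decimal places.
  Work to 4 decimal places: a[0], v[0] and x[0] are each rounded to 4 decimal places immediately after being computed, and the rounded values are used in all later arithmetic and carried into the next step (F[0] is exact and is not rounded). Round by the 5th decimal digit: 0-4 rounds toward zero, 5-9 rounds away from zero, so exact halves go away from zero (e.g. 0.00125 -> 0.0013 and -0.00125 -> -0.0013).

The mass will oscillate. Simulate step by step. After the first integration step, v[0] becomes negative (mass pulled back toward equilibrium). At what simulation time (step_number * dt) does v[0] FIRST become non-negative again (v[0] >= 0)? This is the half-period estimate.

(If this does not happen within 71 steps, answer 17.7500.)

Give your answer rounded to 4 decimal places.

Step 0: x=[8.9000] v=[0.0000]
Step 1: x=[8.6333] v=[-1.0667]
Step 2: x=[8.1889] v=[-1.7778]
Step 3: x=[7.7148] v=[-1.8963]
Step 4: x=[7.3691] v=[-1.3827]
Step 5: x=[7.2671] v=[-0.4082]
Step 6: x=[7.4427] v=[0.7023]
First v>=0 after going negative at step 6, time=1.5000

Answer: 1.5000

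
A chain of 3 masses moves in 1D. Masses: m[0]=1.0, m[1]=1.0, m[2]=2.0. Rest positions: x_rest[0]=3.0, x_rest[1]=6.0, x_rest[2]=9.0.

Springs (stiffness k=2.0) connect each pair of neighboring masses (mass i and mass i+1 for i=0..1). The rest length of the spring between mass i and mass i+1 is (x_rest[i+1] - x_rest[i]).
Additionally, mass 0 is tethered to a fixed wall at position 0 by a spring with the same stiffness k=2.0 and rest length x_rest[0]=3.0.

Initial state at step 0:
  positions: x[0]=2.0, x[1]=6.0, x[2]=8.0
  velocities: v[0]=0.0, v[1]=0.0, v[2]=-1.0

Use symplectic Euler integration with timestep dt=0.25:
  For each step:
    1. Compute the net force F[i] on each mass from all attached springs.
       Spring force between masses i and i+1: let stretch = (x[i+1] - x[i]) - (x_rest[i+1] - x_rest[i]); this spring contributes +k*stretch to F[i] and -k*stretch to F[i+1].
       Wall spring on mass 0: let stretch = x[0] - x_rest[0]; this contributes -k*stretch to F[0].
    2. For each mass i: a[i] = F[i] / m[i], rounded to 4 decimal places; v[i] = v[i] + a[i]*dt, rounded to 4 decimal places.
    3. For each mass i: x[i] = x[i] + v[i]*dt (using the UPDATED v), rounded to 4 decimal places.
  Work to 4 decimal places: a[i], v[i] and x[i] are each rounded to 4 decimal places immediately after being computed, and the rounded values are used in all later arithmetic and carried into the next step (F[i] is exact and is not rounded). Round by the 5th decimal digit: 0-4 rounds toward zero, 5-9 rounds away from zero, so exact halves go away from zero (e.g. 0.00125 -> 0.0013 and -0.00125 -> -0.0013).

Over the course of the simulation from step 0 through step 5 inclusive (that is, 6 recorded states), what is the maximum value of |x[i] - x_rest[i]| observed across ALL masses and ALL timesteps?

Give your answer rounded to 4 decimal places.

Step 0: x=[2.0000 6.0000 8.0000] v=[0.0000 0.0000 -1.0000]
Step 1: x=[2.2500 5.7500 7.8125] v=[1.0000 -1.0000 -0.7500]
Step 2: x=[2.6563 5.3203 7.6836] v=[1.6250 -1.7188 -0.5156]
Step 3: x=[3.0635 4.8530 7.5945] v=[1.6289 -1.8692 -0.3564]
Step 4: x=[3.3115 4.5047 7.5216] v=[0.9919 -1.3932 -0.2918]
Step 5: x=[3.2947 4.3844 7.4476] v=[-0.0673 -0.4814 -0.2960]
Max displacement = 1.6156

Answer: 1.6156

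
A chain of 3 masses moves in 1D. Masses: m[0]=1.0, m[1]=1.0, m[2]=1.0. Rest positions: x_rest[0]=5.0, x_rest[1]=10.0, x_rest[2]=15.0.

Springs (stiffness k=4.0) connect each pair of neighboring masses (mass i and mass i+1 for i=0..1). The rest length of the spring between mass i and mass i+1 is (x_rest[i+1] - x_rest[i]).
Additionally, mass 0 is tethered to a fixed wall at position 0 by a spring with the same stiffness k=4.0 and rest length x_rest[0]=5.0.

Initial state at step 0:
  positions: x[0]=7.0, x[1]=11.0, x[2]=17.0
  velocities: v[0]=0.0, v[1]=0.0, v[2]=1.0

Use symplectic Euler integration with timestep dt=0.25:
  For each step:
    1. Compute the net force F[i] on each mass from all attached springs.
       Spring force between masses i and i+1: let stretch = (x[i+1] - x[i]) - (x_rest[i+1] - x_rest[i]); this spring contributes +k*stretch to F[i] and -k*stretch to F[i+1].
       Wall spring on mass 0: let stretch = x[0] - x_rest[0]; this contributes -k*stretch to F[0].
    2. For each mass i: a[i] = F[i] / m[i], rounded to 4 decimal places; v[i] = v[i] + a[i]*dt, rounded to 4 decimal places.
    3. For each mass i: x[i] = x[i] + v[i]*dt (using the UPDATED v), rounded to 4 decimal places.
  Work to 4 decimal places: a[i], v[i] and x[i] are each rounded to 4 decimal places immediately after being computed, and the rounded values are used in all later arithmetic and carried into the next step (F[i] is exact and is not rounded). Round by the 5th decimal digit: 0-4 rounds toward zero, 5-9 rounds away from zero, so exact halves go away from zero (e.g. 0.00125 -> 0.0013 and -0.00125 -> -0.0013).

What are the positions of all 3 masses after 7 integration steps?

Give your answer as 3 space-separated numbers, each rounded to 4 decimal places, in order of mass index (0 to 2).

Answer: 5.9401 9.7176 15.5618

Derivation:
Step 0: x=[7.0000 11.0000 17.0000] v=[0.0000 0.0000 1.0000]
Step 1: x=[6.2500 11.5000 17.0000] v=[-3.0000 2.0000 0.0000]
Step 2: x=[5.2500 12.0625 16.8750] v=[-4.0000 2.2500 -0.5000]
Step 3: x=[4.6406 12.1250 16.7969] v=[-2.4375 0.2500 -0.3125]
Step 4: x=[4.7422 11.4844 16.8008] v=[0.4063 -2.5625 0.0156]
Step 5: x=[5.3438 10.4873 16.7256] v=[2.4063 -3.9883 -0.3008]
Step 6: x=[5.8953 9.7639 16.3408] v=[2.2060 -2.8935 -1.5391]
Step 7: x=[5.9401 9.7176 15.5618] v=[0.1793 -0.1852 -3.1160]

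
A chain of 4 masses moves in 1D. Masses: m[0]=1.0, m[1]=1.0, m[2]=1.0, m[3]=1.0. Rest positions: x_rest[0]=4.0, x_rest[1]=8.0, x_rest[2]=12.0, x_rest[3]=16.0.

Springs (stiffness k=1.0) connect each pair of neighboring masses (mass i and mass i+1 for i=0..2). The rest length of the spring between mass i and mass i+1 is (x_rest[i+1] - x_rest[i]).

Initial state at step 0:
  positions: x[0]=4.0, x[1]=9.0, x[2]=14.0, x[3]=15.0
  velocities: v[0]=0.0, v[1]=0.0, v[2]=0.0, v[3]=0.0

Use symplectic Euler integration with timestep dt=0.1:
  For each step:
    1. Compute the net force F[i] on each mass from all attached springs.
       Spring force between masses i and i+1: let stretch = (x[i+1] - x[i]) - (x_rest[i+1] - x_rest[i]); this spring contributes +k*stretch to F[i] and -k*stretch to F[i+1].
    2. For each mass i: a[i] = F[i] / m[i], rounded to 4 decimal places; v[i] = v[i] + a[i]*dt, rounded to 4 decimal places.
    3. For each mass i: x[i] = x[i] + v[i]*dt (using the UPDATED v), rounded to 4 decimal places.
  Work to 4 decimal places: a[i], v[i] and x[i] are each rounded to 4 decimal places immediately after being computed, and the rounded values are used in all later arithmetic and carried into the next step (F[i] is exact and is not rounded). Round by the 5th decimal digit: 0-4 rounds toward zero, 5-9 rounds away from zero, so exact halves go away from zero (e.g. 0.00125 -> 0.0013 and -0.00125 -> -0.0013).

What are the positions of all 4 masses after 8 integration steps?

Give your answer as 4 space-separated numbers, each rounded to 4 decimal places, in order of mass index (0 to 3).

Step 0: x=[4.0000 9.0000 14.0000 15.0000] v=[0.0000 0.0000 0.0000 0.0000]
Step 1: x=[4.0100 9.0000 13.9600 15.0300] v=[0.1000 0.0000 -0.4000 0.3000]
Step 2: x=[4.0299 8.9997 13.8811 15.0893] v=[0.1990 -0.0030 -0.7890 0.5930]
Step 3: x=[4.0595 8.9985 13.7655 15.1765] v=[0.2960 -0.0118 -1.1563 0.8722]
Step 4: x=[4.0985 8.9956 13.6163 15.2896] v=[0.3899 -0.0290 -1.4919 1.1311]
Step 5: x=[4.1465 8.9899 13.4376 15.4260] v=[0.4796 -0.0566 -1.7866 1.3638]
Step 6: x=[4.2029 8.9803 13.2344 15.5825] v=[0.5639 -0.0962 -2.0325 1.5650]
Step 7: x=[4.2671 8.9655 13.0121 15.7555] v=[0.6416 -0.1485 -2.2231 1.7302]
Step 8: x=[4.3382 8.9441 12.7768 15.9411] v=[0.7114 -0.2137 -2.3534 1.8559]

Answer: 4.3382 8.9441 12.7768 15.9411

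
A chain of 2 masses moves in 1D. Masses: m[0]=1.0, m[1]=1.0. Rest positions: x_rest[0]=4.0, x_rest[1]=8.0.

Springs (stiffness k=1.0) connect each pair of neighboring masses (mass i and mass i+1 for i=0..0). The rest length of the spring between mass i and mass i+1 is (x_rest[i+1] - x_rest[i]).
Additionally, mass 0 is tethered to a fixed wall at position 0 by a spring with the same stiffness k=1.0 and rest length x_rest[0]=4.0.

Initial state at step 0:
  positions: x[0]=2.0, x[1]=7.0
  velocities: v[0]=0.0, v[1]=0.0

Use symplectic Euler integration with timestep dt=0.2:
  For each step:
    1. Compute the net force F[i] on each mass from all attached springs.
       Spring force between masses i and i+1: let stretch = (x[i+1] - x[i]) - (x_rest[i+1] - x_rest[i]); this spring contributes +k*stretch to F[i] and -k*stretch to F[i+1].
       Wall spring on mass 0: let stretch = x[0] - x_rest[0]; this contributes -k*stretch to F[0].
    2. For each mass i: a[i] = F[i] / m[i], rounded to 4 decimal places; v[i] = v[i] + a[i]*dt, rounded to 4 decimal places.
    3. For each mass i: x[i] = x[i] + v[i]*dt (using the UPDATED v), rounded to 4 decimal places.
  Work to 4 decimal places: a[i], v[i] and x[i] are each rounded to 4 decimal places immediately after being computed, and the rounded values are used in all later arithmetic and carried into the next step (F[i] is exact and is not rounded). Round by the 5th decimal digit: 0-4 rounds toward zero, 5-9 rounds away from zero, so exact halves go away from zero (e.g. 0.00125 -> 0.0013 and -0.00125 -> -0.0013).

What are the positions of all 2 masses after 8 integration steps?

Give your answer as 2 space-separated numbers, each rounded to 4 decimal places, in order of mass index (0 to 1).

Answer: 4.4442 6.6135

Derivation:
Step 0: x=[2.0000 7.0000] v=[0.0000 0.0000]
Step 1: x=[2.1200 6.9600] v=[0.6000 -0.2000]
Step 2: x=[2.3488 6.8864] v=[1.1440 -0.3680]
Step 3: x=[2.6652 6.7913] v=[1.5818 -0.4755]
Step 4: x=[3.0400 6.6912] v=[1.8740 -0.5007]
Step 5: x=[3.4392 6.6050] v=[1.9962 -0.4309]
Step 6: x=[3.8275 6.5522] v=[1.9415 -0.2641]
Step 7: x=[4.1717 6.5504] v=[1.7209 -0.0090]
Step 8: x=[4.4442 6.6135] v=[1.3623 0.3153]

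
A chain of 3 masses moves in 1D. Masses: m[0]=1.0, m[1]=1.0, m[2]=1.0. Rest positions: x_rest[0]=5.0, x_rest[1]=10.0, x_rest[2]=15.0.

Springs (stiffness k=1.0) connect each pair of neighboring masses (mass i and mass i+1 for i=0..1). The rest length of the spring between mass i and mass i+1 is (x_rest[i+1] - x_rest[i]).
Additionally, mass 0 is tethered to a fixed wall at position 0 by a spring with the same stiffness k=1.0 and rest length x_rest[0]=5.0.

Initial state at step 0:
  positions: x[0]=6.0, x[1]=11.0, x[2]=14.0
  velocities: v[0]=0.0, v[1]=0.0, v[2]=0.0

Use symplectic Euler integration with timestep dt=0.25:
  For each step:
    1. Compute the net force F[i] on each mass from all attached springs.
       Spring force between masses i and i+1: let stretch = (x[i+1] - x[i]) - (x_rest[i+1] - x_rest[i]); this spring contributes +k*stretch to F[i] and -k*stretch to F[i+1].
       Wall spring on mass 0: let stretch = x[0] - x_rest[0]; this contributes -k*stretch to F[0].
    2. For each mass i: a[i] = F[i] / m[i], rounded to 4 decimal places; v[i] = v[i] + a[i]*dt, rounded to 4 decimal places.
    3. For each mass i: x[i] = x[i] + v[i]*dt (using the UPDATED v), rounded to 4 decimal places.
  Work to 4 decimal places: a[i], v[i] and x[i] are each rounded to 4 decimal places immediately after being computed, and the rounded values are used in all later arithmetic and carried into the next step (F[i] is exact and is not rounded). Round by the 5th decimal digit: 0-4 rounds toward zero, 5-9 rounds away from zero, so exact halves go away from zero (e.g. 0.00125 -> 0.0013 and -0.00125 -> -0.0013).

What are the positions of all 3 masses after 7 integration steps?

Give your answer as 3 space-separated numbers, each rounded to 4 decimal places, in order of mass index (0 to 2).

Answer: 4.4514 9.3410 15.9388

Derivation:
Step 0: x=[6.0000 11.0000 14.0000] v=[0.0000 0.0000 0.0000]
Step 1: x=[5.9375 10.8750 14.1250] v=[-0.2500 -0.5000 0.5000]
Step 2: x=[5.8125 10.6445 14.3594] v=[-0.5000 -0.9219 0.9375]
Step 3: x=[5.6262 10.3442 14.6741] v=[-0.7451 -1.2012 1.2588]
Step 4: x=[5.3832 10.0197 15.0307] v=[-0.9722 -1.2982 1.4263]
Step 5: x=[5.0935 9.7186 15.3866] v=[-1.1589 -1.2046 1.4236]
Step 6: x=[4.7745 9.4826 15.7008] v=[-1.2760 -0.9439 1.2566]
Step 7: x=[4.4514 9.3410 15.9388] v=[-1.2926 -0.5664 0.9521]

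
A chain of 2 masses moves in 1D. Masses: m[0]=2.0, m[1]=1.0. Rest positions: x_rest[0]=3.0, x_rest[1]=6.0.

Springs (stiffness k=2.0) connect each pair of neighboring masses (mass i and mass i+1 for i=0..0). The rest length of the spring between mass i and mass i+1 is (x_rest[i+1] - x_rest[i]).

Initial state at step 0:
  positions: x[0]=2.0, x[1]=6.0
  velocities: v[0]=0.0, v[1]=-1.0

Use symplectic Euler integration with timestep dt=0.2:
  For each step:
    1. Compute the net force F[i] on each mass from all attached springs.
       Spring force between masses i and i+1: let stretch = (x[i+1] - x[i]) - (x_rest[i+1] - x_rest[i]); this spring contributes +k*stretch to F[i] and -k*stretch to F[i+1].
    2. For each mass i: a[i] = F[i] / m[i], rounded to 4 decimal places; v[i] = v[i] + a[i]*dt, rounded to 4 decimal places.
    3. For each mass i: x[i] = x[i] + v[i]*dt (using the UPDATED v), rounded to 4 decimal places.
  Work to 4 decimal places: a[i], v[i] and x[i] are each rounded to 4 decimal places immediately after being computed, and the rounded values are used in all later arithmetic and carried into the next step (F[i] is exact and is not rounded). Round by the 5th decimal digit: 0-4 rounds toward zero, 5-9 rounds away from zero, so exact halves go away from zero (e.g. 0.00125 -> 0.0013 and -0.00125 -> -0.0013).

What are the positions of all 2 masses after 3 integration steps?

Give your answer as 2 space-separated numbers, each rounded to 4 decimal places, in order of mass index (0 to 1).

Answer: 2.1855 5.0289

Derivation:
Step 0: x=[2.0000 6.0000] v=[0.0000 -1.0000]
Step 1: x=[2.0400 5.7200] v=[0.2000 -1.4000]
Step 2: x=[2.1072 5.3856] v=[0.3360 -1.6720]
Step 3: x=[2.1855 5.0289] v=[0.3917 -1.7834]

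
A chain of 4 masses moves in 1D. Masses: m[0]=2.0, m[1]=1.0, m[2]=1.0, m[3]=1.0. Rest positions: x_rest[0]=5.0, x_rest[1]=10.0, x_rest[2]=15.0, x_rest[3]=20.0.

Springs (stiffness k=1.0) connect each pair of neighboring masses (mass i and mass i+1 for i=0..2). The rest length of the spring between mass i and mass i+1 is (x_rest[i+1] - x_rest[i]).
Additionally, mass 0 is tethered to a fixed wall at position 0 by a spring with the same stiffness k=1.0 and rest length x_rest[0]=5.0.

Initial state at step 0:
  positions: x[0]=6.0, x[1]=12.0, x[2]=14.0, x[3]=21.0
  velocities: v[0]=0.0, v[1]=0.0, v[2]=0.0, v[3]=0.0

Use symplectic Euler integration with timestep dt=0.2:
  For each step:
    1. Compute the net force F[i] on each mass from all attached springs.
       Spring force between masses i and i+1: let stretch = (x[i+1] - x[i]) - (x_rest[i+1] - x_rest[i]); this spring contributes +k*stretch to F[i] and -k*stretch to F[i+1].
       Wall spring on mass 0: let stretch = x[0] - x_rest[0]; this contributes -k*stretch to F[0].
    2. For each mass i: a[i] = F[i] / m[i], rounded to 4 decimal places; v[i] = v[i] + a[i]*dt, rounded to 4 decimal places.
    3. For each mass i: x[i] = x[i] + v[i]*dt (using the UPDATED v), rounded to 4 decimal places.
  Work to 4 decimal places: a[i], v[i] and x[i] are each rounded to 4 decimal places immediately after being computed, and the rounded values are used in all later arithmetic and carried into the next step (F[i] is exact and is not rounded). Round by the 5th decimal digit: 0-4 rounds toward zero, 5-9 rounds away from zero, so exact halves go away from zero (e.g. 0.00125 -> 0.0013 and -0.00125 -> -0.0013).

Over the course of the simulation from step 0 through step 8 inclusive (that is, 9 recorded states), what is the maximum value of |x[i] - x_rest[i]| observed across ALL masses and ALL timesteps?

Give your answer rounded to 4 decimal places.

Step 0: x=[6.0000 12.0000 14.0000 21.0000] v=[0.0000 0.0000 0.0000 0.0000]
Step 1: x=[6.0000 11.8400 14.2000 20.9200] v=[0.0000 -0.8000 1.0000 -0.4000]
Step 2: x=[5.9968 11.5408 14.5744 20.7712] v=[-0.0160 -1.4960 1.8720 -0.7440]
Step 3: x=[5.9845 11.1412 15.0753 20.5745] v=[-0.0613 -1.9981 2.5046 -0.9834]
Step 4: x=[5.9557 10.6927 15.6388 20.3579] v=[-0.1441 -2.2426 2.8176 -1.0832]
Step 5: x=[5.9025 10.2525 16.1932 20.1525] v=[-0.2660 -2.2008 2.7722 -1.0270]
Step 6: x=[5.8182 9.8760 16.6684 19.9887] v=[-0.4213 -1.8827 2.3759 -0.8189]
Step 7: x=[5.6987 9.6088 17.0047 19.8921] v=[-0.5973 -1.3358 1.6815 -0.4830]
Step 8: x=[5.5435 9.4811 17.1607 19.8800] v=[-0.7762 -0.6386 0.7798 -0.0605]
Max displacement = 2.1607

Answer: 2.1607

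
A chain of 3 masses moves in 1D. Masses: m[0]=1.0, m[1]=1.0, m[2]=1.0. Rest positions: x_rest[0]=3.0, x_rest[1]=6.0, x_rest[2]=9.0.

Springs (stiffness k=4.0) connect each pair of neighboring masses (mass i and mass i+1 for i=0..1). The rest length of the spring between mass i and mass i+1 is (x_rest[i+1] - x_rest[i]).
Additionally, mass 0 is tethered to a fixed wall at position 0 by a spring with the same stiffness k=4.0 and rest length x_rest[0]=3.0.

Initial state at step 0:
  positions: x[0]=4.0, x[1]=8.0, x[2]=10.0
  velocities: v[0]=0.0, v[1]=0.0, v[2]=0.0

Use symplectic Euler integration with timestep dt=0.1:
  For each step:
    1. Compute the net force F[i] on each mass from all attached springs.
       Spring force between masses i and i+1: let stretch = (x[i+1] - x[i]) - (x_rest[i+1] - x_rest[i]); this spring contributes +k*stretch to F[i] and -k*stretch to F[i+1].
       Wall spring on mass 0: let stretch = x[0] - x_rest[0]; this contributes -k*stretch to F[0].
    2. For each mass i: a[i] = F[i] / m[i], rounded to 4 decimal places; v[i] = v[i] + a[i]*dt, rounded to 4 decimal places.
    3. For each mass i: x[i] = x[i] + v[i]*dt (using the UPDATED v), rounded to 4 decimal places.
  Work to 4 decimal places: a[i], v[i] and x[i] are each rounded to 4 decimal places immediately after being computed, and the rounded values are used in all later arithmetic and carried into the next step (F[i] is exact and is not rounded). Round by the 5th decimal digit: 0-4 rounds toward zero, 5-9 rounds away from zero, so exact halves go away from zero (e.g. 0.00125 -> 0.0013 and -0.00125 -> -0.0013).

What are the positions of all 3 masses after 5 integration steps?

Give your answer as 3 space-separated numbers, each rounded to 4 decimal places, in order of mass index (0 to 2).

Answer: 3.9034 7.0542 10.4458

Derivation:
Step 0: x=[4.0000 8.0000 10.0000] v=[0.0000 0.0000 0.0000]
Step 1: x=[4.0000 7.9200 10.0400] v=[0.0000 -0.8000 0.4000]
Step 2: x=[3.9968 7.7680 10.1152] v=[-0.0320 -1.5200 0.7520]
Step 3: x=[3.9846 7.5590 10.2165] v=[-0.1222 -2.0896 1.0131]
Step 4: x=[3.9560 7.3134 10.3315] v=[-0.2863 -2.4564 1.1501]
Step 5: x=[3.9034 7.0542 10.4458] v=[-0.5257 -2.5921 1.1429]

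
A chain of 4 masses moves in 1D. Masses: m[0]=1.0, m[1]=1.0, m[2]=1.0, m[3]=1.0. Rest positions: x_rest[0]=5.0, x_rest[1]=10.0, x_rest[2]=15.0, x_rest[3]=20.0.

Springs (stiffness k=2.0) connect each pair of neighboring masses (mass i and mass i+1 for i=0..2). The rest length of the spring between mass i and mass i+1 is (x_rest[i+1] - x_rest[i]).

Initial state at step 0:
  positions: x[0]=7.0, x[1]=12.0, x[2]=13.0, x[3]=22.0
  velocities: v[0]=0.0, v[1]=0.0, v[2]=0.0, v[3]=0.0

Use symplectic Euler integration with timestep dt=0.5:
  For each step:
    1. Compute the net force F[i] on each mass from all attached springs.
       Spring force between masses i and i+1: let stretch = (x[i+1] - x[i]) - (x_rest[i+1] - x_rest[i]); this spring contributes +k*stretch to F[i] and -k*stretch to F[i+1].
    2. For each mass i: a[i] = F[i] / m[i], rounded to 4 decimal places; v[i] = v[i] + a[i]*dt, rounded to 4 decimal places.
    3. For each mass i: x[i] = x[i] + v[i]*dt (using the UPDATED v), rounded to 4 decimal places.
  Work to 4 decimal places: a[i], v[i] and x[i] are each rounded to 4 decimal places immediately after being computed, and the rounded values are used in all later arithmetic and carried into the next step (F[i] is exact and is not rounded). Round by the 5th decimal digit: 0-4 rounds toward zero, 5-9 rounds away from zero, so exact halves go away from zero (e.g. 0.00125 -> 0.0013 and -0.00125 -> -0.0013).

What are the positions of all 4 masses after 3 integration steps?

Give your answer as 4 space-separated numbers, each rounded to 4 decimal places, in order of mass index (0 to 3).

Step 0: x=[7.0000 12.0000 13.0000 22.0000] v=[0.0000 0.0000 0.0000 0.0000]
Step 1: x=[7.0000 10.0000 17.0000 20.0000] v=[0.0000 -4.0000 8.0000 -4.0000]
Step 2: x=[6.0000 10.0000 19.0000 19.0000] v=[-2.0000 0.0000 4.0000 -2.0000]
Step 3: x=[4.5000 12.5000 16.5000 20.5000] v=[-3.0000 5.0000 -5.0000 3.0000]

Answer: 4.5000 12.5000 16.5000 20.5000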